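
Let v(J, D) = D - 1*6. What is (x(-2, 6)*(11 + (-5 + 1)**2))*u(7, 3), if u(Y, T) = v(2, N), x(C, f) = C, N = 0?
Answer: 324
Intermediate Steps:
v(J, D) = -6 + D (v(J, D) = D - 6 = -6 + D)
u(Y, T) = -6 (u(Y, T) = -6 + 0 = -6)
(x(-2, 6)*(11 + (-5 + 1)**2))*u(7, 3) = -2*(11 + (-5 + 1)**2)*(-6) = -2*(11 + (-4)**2)*(-6) = -2*(11 + 16)*(-6) = -2*27*(-6) = -54*(-6) = 324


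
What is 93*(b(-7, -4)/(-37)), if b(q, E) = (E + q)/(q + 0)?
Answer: -1023/259 ≈ -3.9498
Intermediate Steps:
b(q, E) = (E + q)/q
93*(b(-7, -4)/(-37)) = 93*(((-4 - 7)/(-7))/(-37)) = 93*(-⅐*(-11)*(-1/37)) = 93*((11/7)*(-1/37)) = 93*(-11/259) = -1023/259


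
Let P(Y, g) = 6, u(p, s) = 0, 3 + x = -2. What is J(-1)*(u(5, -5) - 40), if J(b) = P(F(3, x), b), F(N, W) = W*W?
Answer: -240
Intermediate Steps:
x = -5 (x = -3 - 2 = -5)
F(N, W) = W**2
J(b) = 6
J(-1)*(u(5, -5) - 40) = 6*(0 - 40) = 6*(-40) = -240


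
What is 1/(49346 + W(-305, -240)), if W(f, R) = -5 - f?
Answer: 1/49646 ≈ 2.0143e-5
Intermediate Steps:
1/(49346 + W(-305, -240)) = 1/(49346 + (-5 - 1*(-305))) = 1/(49346 + (-5 + 305)) = 1/(49346 + 300) = 1/49646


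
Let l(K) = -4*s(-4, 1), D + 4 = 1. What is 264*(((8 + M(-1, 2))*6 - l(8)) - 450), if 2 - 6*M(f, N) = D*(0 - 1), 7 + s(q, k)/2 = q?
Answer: -129624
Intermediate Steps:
D = -3 (D = -4 + 1 = -3)
s(q, k) = -14 + 2*q
l(K) = 88 (l(K) = -4*(-14 + 2*(-4)) = -4*(-14 - 8) = -4*(-22) = 88)
M(f, N) = -1/6 (M(f, N) = 1/3 - (-1)*(0 - 1)/2 = 1/3 - (-1)*(-1)/2 = 1/3 - 1/6*3 = 1/3 - 1/2 = -1/6)
264*(((8 + M(-1, 2))*6 - l(8)) - 450) = 264*(((8 - 1/6)*6 - 1*88) - 450) = 264*(((47/6)*6 - 88) - 450) = 264*((47 - 88) - 450) = 264*(-41 - 450) = 264*(-491) = -129624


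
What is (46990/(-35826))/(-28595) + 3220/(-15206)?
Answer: -164899833173/778885130541 ≈ -0.21171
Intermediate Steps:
(46990/(-35826))/(-28595) + 3220/(-15206) = (46990*(-1/35826))*(-1/28595) + 3220*(-1/15206) = -23495/17913*(-1/28595) - 1610/7603 = 4699/102444447 - 1610/7603 = -164899833173/778885130541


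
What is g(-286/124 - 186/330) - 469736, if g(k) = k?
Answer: -1601809547/3410 ≈ -4.6974e+5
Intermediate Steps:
g(-286/124 - 186/330) - 469736 = (-286/124 - 186/330) - 469736 = (-286*1/124 - 186*1/330) - 469736 = (-143/62 - 31/55) - 469736 = -9787/3410 - 469736 = -1601809547/3410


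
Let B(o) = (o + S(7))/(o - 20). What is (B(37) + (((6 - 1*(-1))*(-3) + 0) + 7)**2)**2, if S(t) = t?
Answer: 11397376/289 ≈ 39437.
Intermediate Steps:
B(o) = (7 + o)/(-20 + o) (B(o) = (o + 7)/(o - 20) = (7 + o)/(-20 + o))
(B(37) + (((6 - 1*(-1))*(-3) + 0) + 7)**2)**2 = ((7 + 37)/(-20 + 37) + (((6 - 1*(-1))*(-3) + 0) + 7)**2)**2 = (44/17 + (((6 + 1)*(-3) + 0) + 7)**2)**2 = ((1/17)*44 + ((7*(-3) + 0) + 7)**2)**2 = (44/17 + ((-21 + 0) + 7)**2)**2 = (44/17 + (-21 + 7)**2)**2 = (44/17 + (-14)**2)**2 = (44/17 + 196)**2 = (3376/17)**2 = 11397376/289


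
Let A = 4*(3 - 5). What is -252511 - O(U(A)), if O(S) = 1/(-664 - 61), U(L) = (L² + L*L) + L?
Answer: -183070474/725 ≈ -2.5251e+5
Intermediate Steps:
A = -8 (A = 4*(-2) = -8)
U(L) = L + 2*L² (U(L) = (L² + L²) + L = 2*L² + L = L + 2*L²)
O(S) = -1/725 (O(S) = 1/(-725) = -1/725)
-252511 - O(U(A)) = -252511 - 1*(-1/725) = -252511 + 1/725 = -183070474/725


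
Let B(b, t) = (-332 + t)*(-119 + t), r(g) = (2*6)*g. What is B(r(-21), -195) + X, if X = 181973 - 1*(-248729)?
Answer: 596180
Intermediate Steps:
r(g) = 12*g
X = 430702 (X = 181973 + 248729 = 430702)
B(r(-21), -195) + X = (39508 + (-195)**2 - 451*(-195)) + 430702 = (39508 + 38025 + 87945) + 430702 = 165478 + 430702 = 596180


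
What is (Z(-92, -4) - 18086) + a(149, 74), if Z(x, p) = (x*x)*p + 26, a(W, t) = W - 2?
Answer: -51769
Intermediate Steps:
a(W, t) = -2 + W
Z(x, p) = 26 + p*x**2 (Z(x, p) = x**2*p + 26 = p*x**2 + 26 = 26 + p*x**2)
(Z(-92, -4) - 18086) + a(149, 74) = ((26 - 4*(-92)**2) - 18086) + (-2 + 149) = ((26 - 4*8464) - 18086) + 147 = ((26 - 33856) - 18086) + 147 = (-33830 - 18086) + 147 = -51916 + 147 = -51769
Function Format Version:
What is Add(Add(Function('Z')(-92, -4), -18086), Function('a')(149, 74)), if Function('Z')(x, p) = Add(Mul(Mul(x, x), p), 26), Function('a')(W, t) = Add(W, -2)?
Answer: -51769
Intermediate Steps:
Function('a')(W, t) = Add(-2, W)
Function('Z')(x, p) = Add(26, Mul(p, Pow(x, 2))) (Function('Z')(x, p) = Add(Mul(Pow(x, 2), p), 26) = Add(Mul(p, Pow(x, 2)), 26) = Add(26, Mul(p, Pow(x, 2))))
Add(Add(Function('Z')(-92, -4), -18086), Function('a')(149, 74)) = Add(Add(Add(26, Mul(-4, Pow(-92, 2))), -18086), Add(-2, 149)) = Add(Add(Add(26, Mul(-4, 8464)), -18086), 147) = Add(Add(Add(26, -33856), -18086), 147) = Add(Add(-33830, -18086), 147) = Add(-51916, 147) = -51769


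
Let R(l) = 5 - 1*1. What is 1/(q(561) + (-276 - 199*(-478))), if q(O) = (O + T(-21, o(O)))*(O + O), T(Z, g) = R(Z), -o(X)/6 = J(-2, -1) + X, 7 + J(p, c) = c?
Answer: 1/728776 ≈ 1.3722e-6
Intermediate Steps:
J(p, c) = -7 + c
R(l) = 4 (R(l) = 5 - 1 = 4)
o(X) = 48 - 6*X (o(X) = -6*((-7 - 1) + X) = -6*(-8 + X) = 48 - 6*X)
T(Z, g) = 4
q(O) = 2*O*(4 + O) (q(O) = (O + 4)*(O + O) = (4 + O)*(2*O) = 2*O*(4 + O))
1/(q(561) + (-276 - 199*(-478))) = 1/(2*561*(4 + 561) + (-276 - 199*(-478))) = 1/(2*561*565 + (-276 + 95122)) = 1/(633930 + 94846) = 1/728776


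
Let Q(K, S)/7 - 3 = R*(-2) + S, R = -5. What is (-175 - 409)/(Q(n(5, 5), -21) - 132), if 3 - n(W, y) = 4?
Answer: 146/47 ≈ 3.1064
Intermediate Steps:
n(W, y) = -1 (n(W, y) = 3 - 1*4 = 3 - 4 = -1)
Q(K, S) = 91 + 7*S (Q(K, S) = 21 + 7*(-5*(-2) + S) = 21 + 7*(10 + S) = 21 + (70 + 7*S) = 91 + 7*S)
(-175 - 409)/(Q(n(5, 5), -21) - 132) = (-175 - 409)/((91 + 7*(-21)) - 132) = -584/((91 - 147) - 132) = -584/(-56 - 132) = -584/(-188) = -584*(-1/188) = 146/47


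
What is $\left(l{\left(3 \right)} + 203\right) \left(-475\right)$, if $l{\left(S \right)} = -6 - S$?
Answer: $-92150$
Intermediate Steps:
$\left(l{\left(3 \right)} + 203\right) \left(-475\right) = \left(\left(-6 - 3\right) + 203\right) \left(-475\right) = \left(-9 + 203\right) \left(-475\right) = 194 \left(-475\right) = -92150$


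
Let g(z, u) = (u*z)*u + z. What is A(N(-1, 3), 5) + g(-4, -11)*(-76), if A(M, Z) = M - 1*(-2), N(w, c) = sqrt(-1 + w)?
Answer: 37090 + I*sqrt(2) ≈ 37090.0 + 1.4142*I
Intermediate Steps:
g(z, u) = z + z*u**2 (g(z, u) = z*u**2 + z = z + z*u**2)
A(M, Z) = 2 + M (A(M, Z) = M + 2 = 2 + M)
A(N(-1, 3), 5) + g(-4, -11)*(-76) = (2 + sqrt(-1 - 1)) - 4*(1 + (-11)**2)*(-76) = (2 + sqrt(-2)) - 4*(1 + 121)*(-76) = (2 + I*sqrt(2)) - 4*122*(-76) = (2 + I*sqrt(2)) - 488*(-76) = (2 + I*sqrt(2)) + 37088 = 37090 + I*sqrt(2)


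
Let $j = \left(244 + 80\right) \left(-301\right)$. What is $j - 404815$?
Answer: $-502339$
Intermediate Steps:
$j = -97524$ ($j = 324 \left(-301\right) = -97524$)
$j - 404815 = -97524 - 404815 = -502339$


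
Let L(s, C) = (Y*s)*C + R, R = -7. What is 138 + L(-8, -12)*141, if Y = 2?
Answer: 26223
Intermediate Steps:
L(s, C) = -7 + 2*C*s (L(s, C) = (2*s)*C - 7 = 2*C*s - 7 = -7 + 2*C*s)
138 + L(-8, -12)*141 = 138 + (-7 + 2*(-12)*(-8))*141 = 138 + (-7 + 192)*141 = 138 + 185*141 = 138 + 26085 = 26223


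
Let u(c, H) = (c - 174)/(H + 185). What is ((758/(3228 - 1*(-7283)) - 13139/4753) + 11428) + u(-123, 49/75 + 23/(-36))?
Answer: 13575906535016271/1188398119097 ≈ 11424.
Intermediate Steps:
u(c, H) = (-174 + c)/(185 + H)
((758/(3228 - 1*(-7283)) - 13139/4753) + 11428) + u(-123, 49/75 + 23/(-36)) = ((758/(3228 - 1*(-7283)) - 13139/4753) + 11428) + (-174 - 123)/(185 + (49/75 + 23/(-36))) = ((758/(3228 + 7283) - 13139*1/4753) + 11428) - 297/(185 + (49*(1/75) + 23*(-1/36))) = ((758/10511 - 1877/679) + 11428) - 297/(185 + (49/75 - 23/36)) = ((758*(1/10511) - 1877/679) + 11428) - 297/(185 + 13/900) = ((758/10511 - 1877/679) + 11428) - 297/(166513/900) = (-19214465/7136969 + 11428) + (900/166513)*(-297) = 81542067267/7136969 - 267300/166513 = 13575906535016271/1188398119097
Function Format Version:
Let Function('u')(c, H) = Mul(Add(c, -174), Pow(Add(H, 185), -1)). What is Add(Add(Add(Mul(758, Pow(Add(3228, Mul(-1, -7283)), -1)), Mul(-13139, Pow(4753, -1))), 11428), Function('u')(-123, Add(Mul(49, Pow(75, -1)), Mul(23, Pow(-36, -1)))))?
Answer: Rational(13575906535016271, 1188398119097) ≈ 11424.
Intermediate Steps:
Function('u')(c, H) = Mul(Pow(Add(185, H), -1), Add(-174, c)) (Function('u')(c, H) = Mul(Add(-174, c), Pow(Add(185, H), -1)) = Mul(Pow(Add(185, H), -1), Add(-174, c)))
Add(Add(Add(Mul(758, Pow(Add(3228, Mul(-1, -7283)), -1)), Mul(-13139, Pow(4753, -1))), 11428), Function('u')(-123, Add(Mul(49, Pow(75, -1)), Mul(23, Pow(-36, -1))))) = Add(Add(Add(Mul(758, Pow(Add(3228, Mul(-1, -7283)), -1)), Mul(-13139, Pow(4753, -1))), 11428), Mul(Pow(Add(185, Add(Mul(49, Pow(75, -1)), Mul(23, Pow(-36, -1)))), -1), Add(-174, -123))) = Add(Add(Add(Mul(758, Pow(Add(3228, 7283), -1)), Mul(-13139, Rational(1, 4753))), 11428), Mul(Pow(Add(185, Add(Mul(49, Rational(1, 75)), Mul(23, Rational(-1, 36)))), -1), -297)) = Add(Add(Add(Mul(758, Pow(10511, -1)), Rational(-1877, 679)), 11428), Mul(Pow(Add(185, Add(Rational(49, 75), Rational(-23, 36))), -1), -297)) = Add(Add(Add(Mul(758, Rational(1, 10511)), Rational(-1877, 679)), 11428), Mul(Pow(Add(185, Rational(13, 900)), -1), -297)) = Add(Add(Add(Rational(758, 10511), Rational(-1877, 679)), 11428), Mul(Pow(Rational(166513, 900), -1), -297)) = Add(Add(Rational(-19214465, 7136969), 11428), Mul(Rational(900, 166513), -297)) = Add(Rational(81542067267, 7136969), Rational(-267300, 166513)) = Rational(13575906535016271, 1188398119097)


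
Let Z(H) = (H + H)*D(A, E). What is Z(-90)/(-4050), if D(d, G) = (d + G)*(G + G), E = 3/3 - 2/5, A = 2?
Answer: 52/375 ≈ 0.13867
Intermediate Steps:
E = 3/5 (E = 3*(1/3) - 2*1/5 = 1 - 2/5 = 3/5 ≈ 0.60000)
D(d, G) = 2*G*(G + d) (D(d, G) = (G + d)*(2*G) = 2*G*(G + d))
Z(H) = 156*H/25 (Z(H) = (H + H)*(2*(3/5)*(3/5 + 2)) = (2*H)*(2*(3/5)*(13/5)) = (2*H)*(78/25) = 156*H/25)
Z(-90)/(-4050) = ((156/25)*(-90))/(-4050) = -2808/5*(-1/4050) = 52/375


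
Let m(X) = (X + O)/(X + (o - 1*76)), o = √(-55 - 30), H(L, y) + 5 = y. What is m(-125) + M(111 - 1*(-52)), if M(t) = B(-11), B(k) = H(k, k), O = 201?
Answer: -331526/20243 - 38*I*√85/20243 ≈ -16.377 - 0.017307*I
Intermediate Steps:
H(L, y) = -5 + y
B(k) = -5 + k
M(t) = -16 (M(t) = -5 - 11 = -16)
o = I*√85 (o = √(-85) = I*√85 ≈ 9.2195*I)
m(X) = (201 + X)/(-76 + X + I*√85) (m(X) = (X + 201)/(X + (I*√85 - 1*76)) = (201 + X)/(X + (I*√85 - 76)) = (201 + X)/(X + (-76 + I*√85)) = (201 + X)/(-76 + X + I*√85))
m(-125) + M(111 - 1*(-52)) = (201 - 125)/(-76 - 125 + I*√85) - 16 = 76/(-201 + I*√85) - 16 = -16 + 76/(-201 + I*√85)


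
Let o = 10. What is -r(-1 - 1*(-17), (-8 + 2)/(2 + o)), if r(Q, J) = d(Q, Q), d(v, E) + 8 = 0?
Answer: 8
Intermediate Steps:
d(v, E) = -8 (d(v, E) = -8 + 0 = -8)
r(Q, J) = -8
-r(-1 - 1*(-17), (-8 + 2)/(2 + o)) = -1*(-8) = 8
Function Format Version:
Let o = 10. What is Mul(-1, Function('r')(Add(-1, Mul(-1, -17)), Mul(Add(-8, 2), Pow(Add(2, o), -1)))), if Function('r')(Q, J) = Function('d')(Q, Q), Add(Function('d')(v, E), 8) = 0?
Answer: 8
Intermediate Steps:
Function('d')(v, E) = -8 (Function('d')(v, E) = Add(-8, 0) = -8)
Function('r')(Q, J) = -8
Mul(-1, Function('r')(Add(-1, Mul(-1, -17)), Mul(Add(-8, 2), Pow(Add(2, o), -1)))) = Mul(-1, -8) = 8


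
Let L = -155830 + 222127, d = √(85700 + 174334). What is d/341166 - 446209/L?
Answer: -446209/66297 + √260034/341166 ≈ -6.7290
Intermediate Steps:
d = √260034 ≈ 509.94
L = 66297
d/341166 - 446209/L = √260034/341166 - 446209/66297 = -446209/66297 + √260034/341166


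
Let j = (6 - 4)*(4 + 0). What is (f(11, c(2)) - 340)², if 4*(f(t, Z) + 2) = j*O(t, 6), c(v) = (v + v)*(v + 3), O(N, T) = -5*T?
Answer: 161604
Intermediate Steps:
j = 8 (j = 2*4 = 8)
c(v) = 2*v*(3 + v) (c(v) = (2*v)*(3 + v) = 2*v*(3 + v))
f(t, Z) = -62 (f(t, Z) = -2 + (8*(-5*6))/4 = -2 + (8*(-30))/4 = -2 + (¼)*(-240) = -2 - 60 = -62)
(f(11, c(2)) - 340)² = (-62 - 340)² = (-402)² = 161604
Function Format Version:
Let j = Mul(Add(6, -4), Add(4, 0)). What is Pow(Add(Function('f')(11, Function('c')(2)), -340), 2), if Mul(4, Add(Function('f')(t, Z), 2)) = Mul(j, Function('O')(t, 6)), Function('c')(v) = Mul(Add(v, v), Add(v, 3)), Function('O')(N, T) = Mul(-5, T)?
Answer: 161604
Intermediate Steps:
j = 8 (j = Mul(2, 4) = 8)
Function('c')(v) = Mul(2, v, Add(3, v)) (Function('c')(v) = Mul(Mul(2, v), Add(3, v)) = Mul(2, v, Add(3, v)))
Function('f')(t, Z) = -62 (Function('f')(t, Z) = Add(-2, Mul(Rational(1, 4), Mul(8, Mul(-5, 6)))) = Add(-2, Mul(Rational(1, 4), Mul(8, -30))) = Add(-2, Mul(Rational(1, 4), -240)) = Add(-2, -60) = -62)
Pow(Add(Function('f')(11, Function('c')(2)), -340), 2) = Pow(Add(-62, -340), 2) = Pow(-402, 2) = 161604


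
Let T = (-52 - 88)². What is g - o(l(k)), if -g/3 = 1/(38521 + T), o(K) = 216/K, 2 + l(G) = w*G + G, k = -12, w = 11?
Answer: 6276849/4242833 ≈ 1.4794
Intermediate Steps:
T = 19600 (T = (-140)² = 19600)
l(G) = -2 + 12*G (l(G) = -2 + (11*G + G) = -2 + 12*G)
g = -3/58121 (g = -3/(38521 + 19600) = -3/58121 ≈ -5.1616e-5)
g - o(l(k)) = -3/58121 - 216/(-2 + 12*(-12)) = -3/58121 - 216/(-2 - 144) = -3/58121 - 216/(-146) = -3/58121 - 216*(-1)/146 = -3/58121 - 1*(-108/73) = -3/58121 + 108/73 = 6276849/4242833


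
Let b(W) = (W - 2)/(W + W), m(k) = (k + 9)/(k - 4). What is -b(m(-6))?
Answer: -23/6 ≈ -3.8333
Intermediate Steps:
m(k) = (9 + k)/(-4 + k)
b(W) = (-2 + W)/(2*W) (b(W) = (-2 + W)/((2*W)) = (-2 + W)*(1/(2*W)) = (-2 + W)/(2*W))
-b(m(-6)) = -(-2 + (9 - 6)/(-4 - 6))/(2*((9 - 6)/(-4 - 6))) = -(-2 + 3/(-10))/(2*(3/(-10))) = -(-2 - ⅒*3)/(2*((-⅒*3))) = -(-2 - 3/10)/(2*(-3/10)) = -(-10)*(-23)/(2*3*10) = -1*23/6 = -23/6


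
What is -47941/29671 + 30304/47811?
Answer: -1392957167/1418600181 ≈ -0.98192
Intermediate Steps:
-47941/29671 + 30304/47811 = -1392957167/1418600181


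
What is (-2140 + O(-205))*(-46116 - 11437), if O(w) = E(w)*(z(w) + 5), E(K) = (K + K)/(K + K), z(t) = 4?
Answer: 122645443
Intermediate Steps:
E(K) = 1 (E(K) = (2*K)/((2*K)) = (2*K)*(1/(2*K)) = 1)
O(w) = 9 (O(w) = 1*(4 + 5) = 1*9 = 9)
(-2140 + O(-205))*(-46116 - 11437) = (-2140 + 9)*(-46116 - 11437) = -2131*(-57553) = 122645443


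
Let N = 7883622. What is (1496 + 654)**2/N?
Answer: 2311250/3941811 ≈ 0.58634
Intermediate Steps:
(1496 + 654)**2/N = (1496 + 654)**2/7883622 = 2150**2*(1/7883622) = 4622500*(1/7883622) = 2311250/3941811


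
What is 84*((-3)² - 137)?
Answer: -10752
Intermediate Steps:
84*((-3)² - 137) = 84*(9 - 137) = 84*(-128) = -10752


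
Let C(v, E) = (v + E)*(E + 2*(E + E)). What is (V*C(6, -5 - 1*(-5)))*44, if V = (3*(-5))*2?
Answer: 0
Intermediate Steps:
C(v, E) = 5*E*(E + v) (C(v, E) = (E + v)*(E + 2*(2*E)) = (E + v)*(E + 4*E) = (E + v)*(5*E) = 5*E*(E + v))
V = -30 (V = -15*2 = -30)
(V*C(6, -5 - 1*(-5)))*44 = -150*(-5 - 1*(-5))*((-5 - 1*(-5)) + 6)*44 = -150*(-5 + 5)*((-5 + 5) + 6)*44 = -150*0*(0 + 6)*44 = -150*0*6*44 = -30*0*44 = 0*44 = 0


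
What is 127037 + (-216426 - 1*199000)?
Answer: -288389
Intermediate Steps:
127037 + (-216426 - 1*199000) = 127037 + (-216426 - 199000) = 127037 - 415426 = -288389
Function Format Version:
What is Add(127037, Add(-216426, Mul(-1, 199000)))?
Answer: -288389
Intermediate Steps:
Add(127037, Add(-216426, Mul(-1, 199000))) = Add(127037, Add(-216426, -199000)) = Add(127037, -415426) = -288389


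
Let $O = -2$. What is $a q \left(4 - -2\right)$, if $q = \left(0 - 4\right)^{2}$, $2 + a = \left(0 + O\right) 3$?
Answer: $-768$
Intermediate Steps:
$a = -8$ ($a = -2 + \left(0 - 2\right) 3 = -2 - 6 = -8$)
$q = 16$ ($q = \left(-4\right)^{2} = 16$)
$a q \left(4 - -2\right) = \left(-8\right) 16 \left(4 - -2\right) = - 128 \left(4 + 2\right) = \left(-128\right) 6 = -768$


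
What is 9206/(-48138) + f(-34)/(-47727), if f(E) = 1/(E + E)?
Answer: -4979572613/26038133028 ≈ -0.19124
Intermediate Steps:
f(E) = 1/(2*E)
9206/(-48138) + f(-34)/(-47727) = 9206/(-48138) + ((½)/(-34))/(-47727) = 9206*(-1/48138) + ((½)*(-1/34))*(-1/47727) = -4603/24069 - 1/68*(-1/47727) = -4603/24069 + 1/3245436 = -4979572613/26038133028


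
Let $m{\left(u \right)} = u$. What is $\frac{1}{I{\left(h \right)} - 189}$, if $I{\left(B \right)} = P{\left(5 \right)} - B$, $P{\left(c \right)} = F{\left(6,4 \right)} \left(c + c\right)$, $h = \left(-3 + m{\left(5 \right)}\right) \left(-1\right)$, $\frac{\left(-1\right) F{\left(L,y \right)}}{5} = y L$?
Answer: $- \frac{1}{1387} \approx -0.00072098$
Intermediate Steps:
$F{\left(L,y \right)} = - 5 L y$ ($F{\left(L,y \right)} = - 5 y L = - 5 L y$)
$h = -2$ ($h = \left(-3 + 5\right) \left(-1\right) = 2 \left(-1\right) = -2$)
$P{\left(c \right)} = - 240 c$ ($P{\left(c \right)} = \left(-5\right) 6 \cdot 4 \left(c + c\right) = - 120 \cdot 2 c = - 240 c$)
$I{\left(B \right)} = -1200 - B$ ($I{\left(B \right)} = \left(-240\right) 5 - B = -1200 - B$)
$\frac{1}{I{\left(h \right)} - 189} = \frac{1}{\left(-1200 - -2\right) - 189} = \frac{1}{\left(-1200 + 2\right) - 189} = \frac{1}{-1198 - 189} = \frac{1}{-1387} = - \frac{1}{1387}$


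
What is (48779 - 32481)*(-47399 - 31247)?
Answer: -1281772508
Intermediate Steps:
(48779 - 32481)*(-47399 - 31247) = 16298*(-78646) = -1281772508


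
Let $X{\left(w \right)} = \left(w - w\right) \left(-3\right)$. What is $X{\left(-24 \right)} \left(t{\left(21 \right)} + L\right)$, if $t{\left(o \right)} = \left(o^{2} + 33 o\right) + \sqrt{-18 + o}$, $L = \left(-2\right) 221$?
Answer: $0$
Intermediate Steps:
$L = -442$
$X{\left(w \right)} = 0$ ($X{\left(w \right)} = 0 \left(-3\right) = 0$)
$t{\left(o \right)} = o^{2} + \sqrt{-18 + o} + 33 o$
$X{\left(-24 \right)} \left(t{\left(21 \right)} + L\right) = 0 \left(\left(21^{2} + \sqrt{-18 + 21} + 33 \cdot 21\right) - 442\right) = 0 \left(\left(441 + \sqrt{3} + 693\right) - 442\right) = 0 \left(\left(1134 + \sqrt{3}\right) - 442\right) = 0 \left(692 + \sqrt{3}\right) = 0$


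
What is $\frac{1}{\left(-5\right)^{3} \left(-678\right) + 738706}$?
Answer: $\frac{1}{823456} \approx 1.2144 \cdot 10^{-6}$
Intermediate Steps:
$\frac{1}{\left(-5\right)^{3} \left(-678\right) + 738706} = \frac{1}{\left(-125\right) \left(-678\right) + 738706} = \frac{1}{84750 + 738706} = \frac{1}{823456}$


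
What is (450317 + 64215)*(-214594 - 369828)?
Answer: -300703820504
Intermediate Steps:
(450317 + 64215)*(-214594 - 369828) = 514532*(-584422) = -300703820504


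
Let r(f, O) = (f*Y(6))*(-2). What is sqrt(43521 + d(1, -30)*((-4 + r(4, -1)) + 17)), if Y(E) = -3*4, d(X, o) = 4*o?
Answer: sqrt(30441) ≈ 174.47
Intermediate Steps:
Y(E) = -12
r(f, O) = 24*f (r(f, O) = (f*(-12))*(-2) = -12*f*(-2) = 24*f)
sqrt(43521 + d(1, -30)*((-4 + r(4, -1)) + 17)) = sqrt(43521 + (4*(-30))*((-4 + 24*4) + 17)) = sqrt(43521 - 120*((-4 + 96) + 17)) = sqrt(43521 - 120*(92 + 17)) = sqrt(43521 - 120*109) = sqrt(43521 - 13080) = sqrt(30441)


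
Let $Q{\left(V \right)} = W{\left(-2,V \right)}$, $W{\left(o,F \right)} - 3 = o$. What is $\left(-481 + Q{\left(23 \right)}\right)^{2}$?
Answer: $230400$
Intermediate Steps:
$W{\left(o,F \right)} = 3 + o$
$Q{\left(V \right)} = 1$ ($Q{\left(V \right)} = 3 - 2 = 1$)
$\left(-481 + Q{\left(23 \right)}\right)^{2} = \left(-481 + 1\right)^{2} = \left(-480\right)^{2} = 230400$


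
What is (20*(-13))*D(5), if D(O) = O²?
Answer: -6500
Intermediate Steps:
(20*(-13))*D(5) = (20*(-13))*5² = -260*25 = -6500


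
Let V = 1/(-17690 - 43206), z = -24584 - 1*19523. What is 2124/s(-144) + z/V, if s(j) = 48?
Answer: 10743759665/4 ≈ 2.6859e+9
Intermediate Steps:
z = -44107 (z = -24584 - 19523 = -44107)
V = -1/60896 (V = 1/(-60896) = -1/60896 ≈ -1.6421e-5)
2124/s(-144) + z/V = 2124/48 - 44107/(-1/60896) = 2124*(1/48) - 44107*(-60896) = 177/4 + 2685939872 = 10743759665/4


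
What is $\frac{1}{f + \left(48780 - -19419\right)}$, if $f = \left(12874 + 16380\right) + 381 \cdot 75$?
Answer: $\frac{1}{126028} \approx 7.9348 \cdot 10^{-6}$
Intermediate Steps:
$f = 57829$ ($f = 29254 + 28575 = 57829$)
$\frac{1}{f + \left(48780 - -19419\right)} = \frac{1}{57829 + \left(48780 - -19419\right)} = \frac{1}{57829 + \left(48780 + 19419\right)} = \frac{1}{57829 + 68199} = \frac{1}{126028}$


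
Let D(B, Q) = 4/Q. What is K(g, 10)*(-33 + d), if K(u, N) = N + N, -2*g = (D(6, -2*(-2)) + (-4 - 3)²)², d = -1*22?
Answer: -1100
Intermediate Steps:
d = -22
g = -1250 (g = -(4/((-2*(-2))) + (-4 - 3)²)²/2 = -(4/4 + (-7)²)²/2 = -(4*(¼) + 49)²/2 = -(1 + 49)²/2 = -½*50² = -½*2500 = -1250)
K(u, N) = 2*N
K(g, 10)*(-33 + d) = (2*10)*(-33 - 22) = 20*(-55) = -1100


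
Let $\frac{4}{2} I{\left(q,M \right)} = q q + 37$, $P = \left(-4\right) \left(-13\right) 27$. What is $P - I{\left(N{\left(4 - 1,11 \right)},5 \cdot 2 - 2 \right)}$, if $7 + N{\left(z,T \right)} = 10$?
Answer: $1381$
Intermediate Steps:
$P = 1404$ ($P = 52 \cdot 27 = 1404$)
$N{\left(z,T \right)} = 3$ ($N{\left(z,T \right)} = -7 + 10 = 3$)
$I{\left(q,M \right)} = \frac{37}{2} + \frac{q^{2}}{2}$ ($I{\left(q,M \right)} = \frac{q q + 37}{2} = \frac{q^{2} + 37}{2} = \frac{37 + q^{2}}{2} = \frac{37}{2} + \frac{q^{2}}{2}$)
$P - I{\left(N{\left(4 - 1,11 \right)},5 \cdot 2 - 2 \right)} = 1404 - \left(\frac{37}{2} + \frac{3^{2}}{2}\right) = 1404 - \left(\frac{37}{2} + \frac{1}{2} \cdot 9\right) = 1404 - \left(\frac{37}{2} + \frac{9}{2}\right) = 1404 - 23 = 1381$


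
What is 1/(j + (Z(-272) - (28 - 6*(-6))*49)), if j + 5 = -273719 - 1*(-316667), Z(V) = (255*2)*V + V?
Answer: -1/99185 ≈ -1.0082e-5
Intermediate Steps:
Z(V) = 511*V (Z(V) = 510*V + V = 511*V)
j = 42943 (j = -5 + (-273719 - 1*(-316667)) = -5 + (-273719 + 316667) = -5 + 42948 = 42943)
1/(j + (Z(-272) - (28 - 6*(-6))*49)) = 1/(42943 + (511*(-272) - (28 - 6*(-6))*49)) = 1/(42943 + (-138992 - (28 + 36)*49)) = 1/(42943 + (-138992 - 64*49)) = 1/(42943 + (-138992 - 1*3136)) = 1/(42943 + (-138992 - 3136)) = 1/(42943 - 142128) = 1/(-99185) = -1/99185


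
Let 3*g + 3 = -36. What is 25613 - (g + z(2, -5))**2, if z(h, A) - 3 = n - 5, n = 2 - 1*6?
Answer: 25252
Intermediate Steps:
n = -4 (n = 2 - 6 = -4)
g = -13 (g = -1 + (1/3)*(-36) = -1 - 12 = -13)
z(h, A) = -6 (z(h, A) = 3 + (-4 - 5) = 3 - 9 = -6)
25613 - (g + z(2, -5))**2 = 25613 - (-13 - 6)**2 = 25613 - 1*(-19)**2 = 25613 - 1*361 = 25613 - 361 = 25252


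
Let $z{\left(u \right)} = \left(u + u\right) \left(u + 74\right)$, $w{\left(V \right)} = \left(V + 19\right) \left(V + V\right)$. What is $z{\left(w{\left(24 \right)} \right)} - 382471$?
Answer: $8443193$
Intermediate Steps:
$w{\left(V \right)} = 2 V \left(19 + V\right)$ ($w{\left(V \right)} = \left(19 + V\right) 2 V = 2 V \left(19 + V\right)$)
$z{\left(u \right)} = 2 u \left(74 + u\right)$
$z{\left(w{\left(24 \right)} \right)} - 382471 = 2 \cdot 2 \cdot 24 \left(19 + 24\right) \left(74 + 2 \cdot 24 \left(19 + 24\right)\right) - 382471 = 2 \cdot 2 \cdot 24 \cdot 43 \left(74 + 2 \cdot 24 \cdot 43\right) - 382471 = 2 \cdot 2064 \left(74 + 2064\right) - 382471 = 2 \cdot 2064 \cdot 2138 - 382471 = 8825664 - 382471 = 8443193$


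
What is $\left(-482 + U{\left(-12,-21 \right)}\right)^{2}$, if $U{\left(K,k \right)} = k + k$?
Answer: $274576$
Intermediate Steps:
$U{\left(K,k \right)} = 2 k$
$\left(-482 + U{\left(-12,-21 \right)}\right)^{2} = \left(-482 + 2 \left(-21\right)\right)^{2} = \left(-482 - 42\right)^{2} = \left(-524\right)^{2} = 274576$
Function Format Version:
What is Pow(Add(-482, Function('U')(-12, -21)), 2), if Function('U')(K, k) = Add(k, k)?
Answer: 274576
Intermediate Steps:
Function('U')(K, k) = Mul(2, k)
Pow(Add(-482, Function('U')(-12, -21)), 2) = Pow(Add(-482, Mul(2, -21)), 2) = Pow(Add(-482, -42), 2) = Pow(-524, 2) = 274576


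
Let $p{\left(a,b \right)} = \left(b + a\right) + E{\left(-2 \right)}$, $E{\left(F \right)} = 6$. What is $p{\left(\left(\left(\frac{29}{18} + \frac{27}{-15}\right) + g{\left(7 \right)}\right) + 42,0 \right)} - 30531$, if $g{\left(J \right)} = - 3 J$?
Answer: $- \frac{2745377}{90} \approx -30504.0$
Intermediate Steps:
$p{\left(a,b \right)} = 6 + a + b$ ($p{\left(a,b \right)} = \left(b + a\right) + 6 = \left(a + b\right) + 6 = 6 + a + b$)
$p{\left(\left(\left(\frac{29}{18} + \frac{27}{-15}\right) + g{\left(7 \right)}\right) + 42,0 \right)} - 30531 = \left(6 + \left(\left(\left(\frac{29}{18} + \frac{27}{-15}\right) - 21\right) + 42\right) + 0\right) - 30531 = \left(6 + \left(\left(\left(29 \cdot \frac{1}{18} + 27 \left(- \frac{1}{15}\right)\right) - 21\right) + 42\right) + 0\right) - 30531 = \left(6 + \left(\left(\left(\frac{29}{18} - \frac{9}{5}\right) - 21\right) + 42\right) + 0\right) - 30531 = \left(6 + \left(\left(- \frac{17}{90} - 21\right) + 42\right) + 0\right) - 30531 = \left(6 + \left(- \frac{1907}{90} + 42\right) + 0\right) - 30531 = \left(6 + \frac{1873}{90} + 0\right) - 30531 = \frac{2413}{90} - 30531 = - \frac{2745377}{90}$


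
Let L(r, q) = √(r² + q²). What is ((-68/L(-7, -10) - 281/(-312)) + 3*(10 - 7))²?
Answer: 1871864885/14504256 - 52513*√149/5811 ≈ 18.748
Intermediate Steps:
L(r, q) = √(q² + r²)
((-68/L(-7, -10) - 281/(-312)) + 3*(10 - 7))² = ((-68/√((-10)² + (-7)²) - 281/(-312)) + 3*(10 - 7))² = ((-68/√(100 + 49) - 281*(-1/312)) + 3*3)² = ((-68*√149/149 + 281/312) + 9)² = ((281/312 - 68*√149/149) + 9)² = (3089/312 - 68*√149/149)²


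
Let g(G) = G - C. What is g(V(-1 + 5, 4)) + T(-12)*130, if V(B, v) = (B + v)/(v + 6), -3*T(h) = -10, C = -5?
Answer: 6587/15 ≈ 439.13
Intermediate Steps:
T(h) = 10/3 (T(h) = -⅓*(-10) = 10/3)
V(B, v) = (B + v)/(6 + v)
g(G) = 5 + G (g(G) = G - 1*(-5) = G + 5 = 5 + G)
g(V(-1 + 5, 4)) + T(-12)*130 = (5 + ((-1 + 5) + 4)/(6 + 4)) + (10/3)*130 = (5 + (4 + 4)/10) + 1300/3 = (5 + (⅒)*8) + 1300/3 = (5 + ⅘) + 1300/3 = 29/5 + 1300/3 = 6587/15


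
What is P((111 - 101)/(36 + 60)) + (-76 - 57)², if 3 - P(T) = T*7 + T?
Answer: 106147/6 ≈ 17691.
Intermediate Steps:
P(T) = 3 - 8*T (P(T) = 3 - (T*7 + T) = 3 - (7*T + T) = 3 - 8*T)
P((111 - 101)/(36 + 60)) + (-76 - 57)² = (3 - 8*(111 - 101)/(36 + 60)) + (-76 - 57)² = (3 - 80/96) + (-133)² = (3 - 80/96) + 17689 = (3 - 8*5/48) + 17689 = (3 - ⅚) + 17689 = 13/6 + 17689 = 106147/6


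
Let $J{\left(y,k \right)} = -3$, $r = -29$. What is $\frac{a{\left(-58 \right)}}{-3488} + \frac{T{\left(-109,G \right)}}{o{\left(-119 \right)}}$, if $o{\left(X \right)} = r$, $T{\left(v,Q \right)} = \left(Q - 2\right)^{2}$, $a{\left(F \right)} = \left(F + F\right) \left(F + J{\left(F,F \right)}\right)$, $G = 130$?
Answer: $- \frac{14338149}{25288} \approx -566.99$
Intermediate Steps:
$a{\left(F \right)} = 2 F \left(-3 + F\right)$ ($a{\left(F \right)} = \left(F + F\right) \left(F - 3\right) = 2 F \left(-3 + F\right)$)
$T{\left(v,Q \right)} = \left(-2 + Q\right)^{2}$
$o{\left(X \right)} = -29$
$\frac{a{\left(-58 \right)}}{-3488} + \frac{T{\left(-109,G \right)}}{o{\left(-119 \right)}} = \frac{2 \left(-58\right) \left(-3 - 58\right)}{-3488} + \frac{\left(-2 + 130\right)^{2}}{-29} = 2 \left(-58\right) \left(-61\right) \left(- \frac{1}{3488}\right) + 128^{2} \left(- \frac{1}{29}\right) = 7076 \left(- \frac{1}{3488}\right) + 16384 \left(- \frac{1}{29}\right) = - \frac{1769}{872} - \frac{16384}{29} = - \frac{14338149}{25288}$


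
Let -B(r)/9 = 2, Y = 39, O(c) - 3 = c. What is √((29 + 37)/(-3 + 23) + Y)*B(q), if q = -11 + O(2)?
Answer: -27*√470/5 ≈ -117.07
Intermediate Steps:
O(c) = 3 + c
q = -6 (q = -11 + (3 + 2) = -11 + 5 = -6)
B(r) = -18 (B(r) = -9*2 = -18)
√((29 + 37)/(-3 + 23) + Y)*B(q) = √((29 + 37)/(-3 + 23) + 39)*(-18) = √(66/20 + 39)*(-18) = √(66*(1/20) + 39)*(-18) = √(33/10 + 39)*(-18) = √(423/10)*(-18) = (3*√470/10)*(-18) = -27*√470/5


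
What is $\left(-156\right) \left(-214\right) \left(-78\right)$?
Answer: $-2603952$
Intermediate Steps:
$\left(-156\right) \left(-214\right) \left(-78\right) = 33384 \left(-78\right) = -2603952$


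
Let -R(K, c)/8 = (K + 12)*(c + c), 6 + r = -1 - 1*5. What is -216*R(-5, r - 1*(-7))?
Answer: -120960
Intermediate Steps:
r = -12 (r = -6 + (-1 - 1*5) = -6 + (-1 - 5) = -6 - 6 = -12)
R(K, c) = -16*c*(12 + K) (R(K, c) = -8*(K + 12)*(c + c) = -8*(12 + K)*2*c = -16*c*(12 + K))
-216*R(-5, r - 1*(-7)) = -(-3456)*(-12 - 1*(-7))*(12 - 5) = -(-3456)*(-12 + 7)*7 = -(-3456)*(-5)*7 = -216*560 = -120960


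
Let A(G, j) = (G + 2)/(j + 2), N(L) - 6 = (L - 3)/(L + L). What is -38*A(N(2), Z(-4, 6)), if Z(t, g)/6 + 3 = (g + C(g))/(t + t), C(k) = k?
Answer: 589/50 ≈ 11.780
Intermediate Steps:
N(L) = 6 + (-3 + L)/(2*L) (N(L) = 6 + (L - 3)/(L + L) = 6 + (-3 + L)/((2*L)) = 6 + (-3 + L)*(1/(2*L)) = 6 + (-3 + L)/(2*L))
Z(t, g) = -18 + 6*g/t (Z(t, g) = -18 + 6*((g + g)/(t + t)) = -18 + 6*((2*g)/((2*t))) = -18 + 6*((2*g)*(1/(2*t))) = -18 + 6*(g/t) = -18 + 6*g/t)
A(G, j) = (2 + G)/(2 + j)
-38*A(N(2), Z(-4, 6)) = -38*(2 + (1/2)*(-3 + 13*2)/2)/(2 + (-18 + 6*6/(-4))) = -38*(2 + (1/2)*(1/2)*(-3 + 26))/(2 + (-18 + 6*6*(-1/4))) = -38*(2 + (1/2)*(1/2)*23)/(2 + (-18 - 9)) = -38*(2 + 23/4)/(2 - 27) = -38*31/((-25)*4) = -(-38)*31/(25*4) = -38*(-31/100) = 589/50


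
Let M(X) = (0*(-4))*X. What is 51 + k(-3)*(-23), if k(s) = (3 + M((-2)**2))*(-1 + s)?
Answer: 327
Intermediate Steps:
M(X) = 0 (M(X) = 0*X = 0)
k(s) = -3 + 3*s (k(s) = (3 + 0)*(-1 + s) = 3*(-1 + s) = -3 + 3*s)
51 + k(-3)*(-23) = 51 + (-3 + 3*(-3))*(-23) = 51 + (-3 - 9)*(-23) = 51 - 12*(-23) = 51 + 276 = 327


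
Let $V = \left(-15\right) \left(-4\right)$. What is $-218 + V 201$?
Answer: $11842$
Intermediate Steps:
$V = 60$
$-218 + V 201 = -218 + 60 \cdot 201 = -218 + 12060 = 11842$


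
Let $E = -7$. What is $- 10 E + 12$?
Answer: $82$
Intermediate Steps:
$- 10 E + 12 = \left(-10\right) \left(-7\right) + 12 = 70 + 12 = 82$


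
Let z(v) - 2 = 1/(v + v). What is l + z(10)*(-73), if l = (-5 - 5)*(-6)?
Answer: -1793/20 ≈ -89.650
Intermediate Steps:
z(v) = 2 + 1/(2*v) (z(v) = 2 + 1/(v + v) = 2 + 1/(2*v))
l = 60 (l = -10*(-6) = 60)
l + z(10)*(-73) = 60 + (2 + (1/2)/10)*(-73) = 60 + (2 + (1/2)*(1/10))*(-73) = 60 + (2 + 1/20)*(-73) = 60 + (41/20)*(-73) = 60 - 2993/20 = -1793/20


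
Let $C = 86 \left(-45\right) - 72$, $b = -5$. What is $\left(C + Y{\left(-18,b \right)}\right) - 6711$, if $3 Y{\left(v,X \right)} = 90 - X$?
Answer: $- \frac{31864}{3} \approx -10621.0$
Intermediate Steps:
$C = -3942$ ($C = -3870 - 72 = -3942$)
$Y{\left(v,X \right)} = 30 - \frac{X}{3}$ ($Y{\left(v,X \right)} = \frac{90 - X}{3} = 30 - \frac{X}{3}$)
$\left(C + Y{\left(-18,b \right)}\right) - 6711 = \left(-3942 + \left(30 - - \frac{5}{3}\right)\right) - 6711 = \left(-3942 + \left(30 + \frac{5}{3}\right)\right) - 6711 = \left(-3942 + \frac{95}{3}\right) - 6711 = - \frac{11731}{3} - 6711 = - \frac{31864}{3}$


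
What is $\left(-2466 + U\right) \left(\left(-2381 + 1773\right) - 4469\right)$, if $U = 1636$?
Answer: $4213910$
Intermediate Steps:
$\left(-2466 + U\right) \left(\left(-2381 + 1773\right) - 4469\right) = \left(-2466 + 1636\right) \left(\left(-2381 + 1773\right) - 4469\right) = - 830 \left(-608 - 4469\right) = \left(-830\right) \left(-5077\right) = 4213910$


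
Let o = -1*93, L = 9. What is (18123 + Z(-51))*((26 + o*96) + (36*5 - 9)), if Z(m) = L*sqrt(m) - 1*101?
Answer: -157350082 - 78579*I*sqrt(51) ≈ -1.5735e+8 - 5.6117e+5*I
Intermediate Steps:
o = -93
Z(m) = -101 + 9*sqrt(m) (Z(m) = 9*sqrt(m) - 1*101 = 9*sqrt(m) - 101 = -101 + 9*sqrt(m))
(18123 + Z(-51))*((26 + o*96) + (36*5 - 9)) = (18123 + (-101 + 9*sqrt(-51)))*((26 - 93*96) + (36*5 - 9)) = (18123 + (-101 + 9*(I*sqrt(51))))*((26 - 8928) + (180 - 9)) = (18123 + (-101 + 9*I*sqrt(51)))*(-8902 + 171) = (18022 + 9*I*sqrt(51))*(-8731) = -157350082 - 78579*I*sqrt(51)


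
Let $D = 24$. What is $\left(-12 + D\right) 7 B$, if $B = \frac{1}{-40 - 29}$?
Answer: $- \frac{28}{23} \approx -1.2174$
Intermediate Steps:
$B = - \frac{1}{69}$ ($B = \frac{1}{-69} = - \frac{1}{69} \approx -0.014493$)
$\left(-12 + D\right) 7 B = \left(-12 + 24\right) 7 \left(- \frac{1}{69}\right) = 12 \cdot 7 \left(- \frac{1}{69}\right) = 84 \left(- \frac{1}{69}\right) = - \frac{28}{23}$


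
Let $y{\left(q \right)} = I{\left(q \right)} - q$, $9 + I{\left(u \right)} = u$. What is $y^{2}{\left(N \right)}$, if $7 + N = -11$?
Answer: $81$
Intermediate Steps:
$N = -18$ ($N = -7 - 11 = -18$)
$I{\left(u \right)} = -9 + u$
$y{\left(q \right)} = -9$ ($y{\left(q \right)} = \left(-9 + q\right) - q = -9$)
$y^{2}{\left(N \right)} = \left(-9\right)^{2} = 81$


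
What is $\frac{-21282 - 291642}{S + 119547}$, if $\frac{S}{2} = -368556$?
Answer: $\frac{104308}{205855} \approx 0.50671$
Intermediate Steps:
$S = -737112$ ($S = 2 \left(-368556\right) = -737112$)
$\frac{-21282 - 291642}{S + 119547} = \frac{-21282 - 291642}{-737112 + 119547} = - \frac{312924}{-617565} = \left(-312924\right) \left(- \frac{1}{617565}\right) = \frac{104308}{205855}$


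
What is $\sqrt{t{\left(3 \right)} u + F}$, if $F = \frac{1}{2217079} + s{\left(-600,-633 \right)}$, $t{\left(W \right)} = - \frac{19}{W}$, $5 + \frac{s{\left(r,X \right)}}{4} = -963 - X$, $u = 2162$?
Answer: $\frac{i \sqrt{665029443584500143}}{6651237} \approx 122.61 i$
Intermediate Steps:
$s{\left(r,X \right)} = -3872 - 4 X$ ($s{\left(r,X \right)} = -20 + 4 \left(-963 - X\right) = -20 - \left(3852 + 4 X\right) = -3872 - 4 X$)
$F = - \frac{2970885859}{2217079}$ ($F = \frac{1}{2217079} - 1340 = - \frac{2970885859}{2217079} \approx -1340.0$)
$\sqrt{t{\left(3 \right)} u + F} = \sqrt{- \frac{19}{3} \cdot 2162 - \frac{2970885859}{2217079}} = \sqrt{\left(-19\right) \frac{1}{3} \cdot 2162 - \frac{2970885859}{2217079}} = \sqrt{\left(- \frac{19}{3}\right) 2162 - \frac{2970885859}{2217079}} = \sqrt{- \frac{41078}{3} - \frac{2970885859}{2217079}} = \sqrt{- \frac{99985828739}{6651237}} = \frac{i \sqrt{665029443584500143}}{6651237}$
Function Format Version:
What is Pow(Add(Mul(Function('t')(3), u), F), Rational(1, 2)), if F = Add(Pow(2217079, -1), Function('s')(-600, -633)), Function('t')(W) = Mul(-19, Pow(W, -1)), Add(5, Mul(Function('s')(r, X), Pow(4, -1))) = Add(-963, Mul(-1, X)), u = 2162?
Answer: Mul(Rational(1, 6651237), I, Pow(665029443584500143, Rational(1, 2))) ≈ Mul(122.61, I)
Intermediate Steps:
Function('s')(r, X) = Add(-3872, Mul(-4, X)) (Function('s')(r, X) = Add(-20, Mul(4, Add(-963, Mul(-1, X)))) = Add(-20, Add(-3852, Mul(-4, X))) = Add(-3872, Mul(-4, X)))
F = Rational(-2970885859, 2217079) (F = Add(Pow(2217079, -1), Add(-3872, Mul(-4, -633))) = Add(Rational(1, 2217079), Add(-3872, 2532)) = Add(Rational(1, 2217079), -1340) = Rational(-2970885859, 2217079) ≈ -1340.0)
Pow(Add(Mul(Function('t')(3), u), F), Rational(1, 2)) = Pow(Add(Mul(Mul(-19, Pow(3, -1)), 2162), Rational(-2970885859, 2217079)), Rational(1, 2)) = Pow(Add(Mul(Mul(-19, Rational(1, 3)), 2162), Rational(-2970885859, 2217079)), Rational(1, 2)) = Pow(Add(Mul(Rational(-19, 3), 2162), Rational(-2970885859, 2217079)), Rational(1, 2)) = Pow(Add(Rational(-41078, 3), Rational(-2970885859, 2217079)), Rational(1, 2)) = Pow(Rational(-99985828739, 6651237), Rational(1, 2)) = Mul(Rational(1, 6651237), I, Pow(665029443584500143, Rational(1, 2)))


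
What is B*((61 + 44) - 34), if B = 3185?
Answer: 226135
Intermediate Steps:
B*((61 + 44) - 34) = 3185*((61 + 44) - 34) = 3185*(105 - 34) = 3185*71 = 226135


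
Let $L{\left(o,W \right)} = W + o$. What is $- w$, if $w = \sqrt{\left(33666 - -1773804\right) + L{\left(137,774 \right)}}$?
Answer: $- \sqrt{1808381} \approx -1344.8$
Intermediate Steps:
$w = \sqrt{1808381}$ ($w = \sqrt{\left(33666 - -1773804\right) + \left(774 + 137\right)} = \sqrt{\left(33666 + 1773804\right) + 911} = \sqrt{1807470 + 911} = \sqrt{1808381} \approx 1344.8$)
$- w = - \sqrt{1808381}$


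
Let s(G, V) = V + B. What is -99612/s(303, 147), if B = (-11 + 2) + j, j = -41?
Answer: -99612/97 ≈ -1026.9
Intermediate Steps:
B = -50 (B = (-11 + 2) - 41 = -9 - 41 = -50)
s(G, V) = -50 + V (s(G, V) = V - 50 = -50 + V)
-99612/s(303, 147) = -99612/(-50 + 147) = -99612/97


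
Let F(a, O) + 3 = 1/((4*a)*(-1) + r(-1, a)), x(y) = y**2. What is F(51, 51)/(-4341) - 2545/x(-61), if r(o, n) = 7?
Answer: -2174222633/3182113617 ≈ -0.68326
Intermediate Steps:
F(a, O) = -3 + 1/(7 - 4*a) (F(a, O) = -3 + 1/((4*a)*(-1) + 7) = -3 + 1/(-4*a + 7) = -3 + 1/(7 - 4*a))
F(51, 51)/(-4341) - 2545/x(-61) = (4*(5 - 3*51)/(-7 + 4*51))/(-4341) - 2545/((-61)**2) = (4*(5 - 153)/(-7 + 204))*(-1/4341) - 2545/3721 = (4*(-148)/197)*(-1/4341) - 2545*1/3721 = (4*(1/197)*(-148))*(-1/4341) - 2545/3721 = -592/197*(-1/4341) - 2545/3721 = 592/855177 - 2545/3721 = -2174222633/3182113617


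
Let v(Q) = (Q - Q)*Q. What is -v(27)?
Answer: 0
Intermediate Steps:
v(Q) = 0 (v(Q) = 0*Q = 0)
-v(27) = -1*0 = 0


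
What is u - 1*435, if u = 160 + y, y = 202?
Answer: -73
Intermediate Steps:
u = 362 (u = 160 + 202 = 362)
u - 1*435 = 362 - 1*435 = 362 - 435 = -73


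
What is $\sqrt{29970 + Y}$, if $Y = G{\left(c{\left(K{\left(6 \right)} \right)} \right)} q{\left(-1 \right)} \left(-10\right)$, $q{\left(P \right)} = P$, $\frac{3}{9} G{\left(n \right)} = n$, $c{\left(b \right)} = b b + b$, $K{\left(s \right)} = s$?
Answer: $3 \sqrt{3470} \approx 176.72$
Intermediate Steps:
$c{\left(b \right)} = b + b^{2}$ ($c{\left(b \right)} = b^{2} + b = b + b^{2}$)
$G{\left(n \right)} = 3 n$
$Y = 1260$ ($Y = 3 \cdot 6 \left(1 + 6\right) \left(-1\right) \left(-10\right) = 3 \cdot 6 \cdot 7 \left(-1\right) \left(-10\right) = 3 \cdot 42 \left(-1\right) \left(-10\right) = 126 \left(-1\right) \left(-10\right) = \left(-126\right) \left(-10\right) = 1260$)
$\sqrt{29970 + Y} = \sqrt{29970 + 1260} = \sqrt{31230} = 3 \sqrt{3470}$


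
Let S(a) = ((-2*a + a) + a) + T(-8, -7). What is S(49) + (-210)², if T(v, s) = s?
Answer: 44093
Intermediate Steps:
S(a) = -7 (S(a) = ((-2*a + a) + a) - 7 = (-a + a) - 7 = 0 - 7 = -7)
S(49) + (-210)² = -7 + (-210)² = -7 + 44100 = 44093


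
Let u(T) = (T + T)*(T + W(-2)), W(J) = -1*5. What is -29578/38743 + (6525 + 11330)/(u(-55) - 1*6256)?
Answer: 15850731/309944 ≈ 51.141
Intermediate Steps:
W(J) = -5
u(T) = 2*T*(-5 + T) (u(T) = (T + T)*(T - 5) = (2*T)*(-5 + T) = 2*T*(-5 + T))
-29578/38743 + (6525 + 11330)/(u(-55) - 1*6256) = -29578/38743 + (6525 + 11330)/(2*(-55)*(-5 - 55) - 1*6256) = -29578*1/38743 + 17855/(2*(-55)*(-60) - 6256) = -29578/38743 + 17855/(6600 - 6256) = -29578/38743 + 17855/344 = 15850731/309944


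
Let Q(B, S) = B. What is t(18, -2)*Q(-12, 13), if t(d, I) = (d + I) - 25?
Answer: 108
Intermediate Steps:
t(d, I) = -25 + I + d (t(d, I) = (I + d) - 25 = -25 + I + d)
t(18, -2)*Q(-12, 13) = (-25 - 2 + 18)*(-12) = -9*(-12) = 108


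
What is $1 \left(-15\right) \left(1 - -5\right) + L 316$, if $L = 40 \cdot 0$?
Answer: $-90$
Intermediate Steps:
$L = 0$
$1 \left(-15\right) \left(1 - -5\right) + L 316 = 1 \left(-15\right) \left(1 - -5\right) + 0 \cdot 316 = - 15 \left(1 + 5\right) + 0 = \left(-15\right) 6 + 0 = -90 + 0 = -90$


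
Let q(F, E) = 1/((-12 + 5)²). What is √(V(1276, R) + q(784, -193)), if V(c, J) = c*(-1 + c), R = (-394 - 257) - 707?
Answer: √79718101/7 ≈ 1275.5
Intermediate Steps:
R = -1358 (R = -651 - 707 = -1358)
q(F, E) = 1/49 (q(F, E) = 1/((-7)²) = 1/49)
√(V(1276, R) + q(784, -193)) = √(1276*(-1 + 1276) + 1/49) = √(1276*1275 + 1/49) = √(1626900 + 1/49) = √(79718101/49) = √79718101/7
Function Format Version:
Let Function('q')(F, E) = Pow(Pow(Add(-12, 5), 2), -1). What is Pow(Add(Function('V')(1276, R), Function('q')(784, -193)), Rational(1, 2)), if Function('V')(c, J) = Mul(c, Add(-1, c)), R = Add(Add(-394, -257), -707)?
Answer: Mul(Rational(1, 7), Pow(79718101, Rational(1, 2))) ≈ 1275.5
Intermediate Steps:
R = -1358 (R = Add(-651, -707) = -1358)
Function('q')(F, E) = Rational(1, 49) (Function('q')(F, E) = Pow(Pow(-7, 2), -1) = Pow(49, -1) = Rational(1, 49))
Pow(Add(Function('V')(1276, R), Function('q')(784, -193)), Rational(1, 2)) = Pow(Add(Mul(1276, Add(-1, 1276)), Rational(1, 49)), Rational(1, 2)) = Pow(Add(Mul(1276, 1275), Rational(1, 49)), Rational(1, 2)) = Pow(Add(1626900, Rational(1, 49)), Rational(1, 2)) = Pow(Rational(79718101, 49), Rational(1, 2)) = Mul(Rational(1, 7), Pow(79718101, Rational(1, 2)))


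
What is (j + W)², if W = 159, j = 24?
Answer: 33489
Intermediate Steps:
(j + W)² = (24 + 159)² = 183² = 33489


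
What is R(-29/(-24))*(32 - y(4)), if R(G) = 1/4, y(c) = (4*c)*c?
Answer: -8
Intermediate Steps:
y(c) = 4*c**2
R(G) = 1/4
R(-29/(-24))*(32 - y(4)) = (32 - 4*4**2)/4 = (32 - 4*16)/4 = (32 - 1*64)/4 = (32 - 64)/4 = (1/4)*(-32) = -8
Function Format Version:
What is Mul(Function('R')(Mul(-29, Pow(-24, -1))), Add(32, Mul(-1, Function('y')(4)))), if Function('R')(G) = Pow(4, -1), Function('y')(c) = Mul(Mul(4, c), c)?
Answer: -8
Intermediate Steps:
Function('y')(c) = Mul(4, Pow(c, 2))
Function('R')(G) = Rational(1, 4)
Mul(Function('R')(Mul(-29, Pow(-24, -1))), Add(32, Mul(-1, Function('y')(4)))) = Mul(Rational(1, 4), Add(32, Mul(-1, Mul(4, Pow(4, 2))))) = Mul(Rational(1, 4), Add(32, Mul(-1, Mul(4, 16)))) = Mul(Rational(1, 4), Add(32, Mul(-1, 64))) = Mul(Rational(1, 4), Add(32, -64)) = Mul(Rational(1, 4), -32) = -8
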